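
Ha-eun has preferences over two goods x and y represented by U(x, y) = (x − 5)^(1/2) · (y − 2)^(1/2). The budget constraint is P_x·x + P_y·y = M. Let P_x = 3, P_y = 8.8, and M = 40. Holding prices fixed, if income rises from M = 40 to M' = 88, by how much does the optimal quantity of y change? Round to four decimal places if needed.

Let x' = x−5, y' = y−2. MRS = y'/x' = P_x/P_y.
Substituting into the budget: x* = 5 + 0.5·(M − 5·P_x − 2·P_y)/P_x, and y* = 2 + 0.5·(…)/P_y.
Discretionary income = 40 − 5·3 − 2·8.8 = 7.4; y* = 2 + 0.5·7.4/8.8 = 2.4205.
At M' = 88: y* = 5.1477. Change: 5.1477 − 2.4205 = 2.7273.

Δy* = 2.7273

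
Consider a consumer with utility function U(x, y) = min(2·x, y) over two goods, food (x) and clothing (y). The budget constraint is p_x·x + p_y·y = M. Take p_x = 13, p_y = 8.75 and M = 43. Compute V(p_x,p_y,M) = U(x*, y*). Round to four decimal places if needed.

Leontief preferences: the optimum is at the kink where x/1 = y/2, i.e. y = 2·x.
Budget: p_x·x + p_y·2·x = M, so (p_x + 2·p_y)·x = M.
Demand: x*(p_x,p_y,M) = M/(p_x + 2·p_y), y* = 2·M/(p_x + 2·p_y).
Here 13 + 2·8.75 = 30.5, giving x* = 1.4098 and y* = 2.8197.
Utility at the optimum: U(1.4098, 2.8197) = 2.8197.

V = 2.8197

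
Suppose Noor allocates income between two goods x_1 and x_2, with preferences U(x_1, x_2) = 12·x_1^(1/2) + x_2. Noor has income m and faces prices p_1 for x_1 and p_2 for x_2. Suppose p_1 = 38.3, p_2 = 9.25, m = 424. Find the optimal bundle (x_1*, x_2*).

x_1* = 2.0999, x_2* = 37.1433

Plugging in: x_1* = (6·9.25/38.3)² = 2.0999, x_2* = 37.1433.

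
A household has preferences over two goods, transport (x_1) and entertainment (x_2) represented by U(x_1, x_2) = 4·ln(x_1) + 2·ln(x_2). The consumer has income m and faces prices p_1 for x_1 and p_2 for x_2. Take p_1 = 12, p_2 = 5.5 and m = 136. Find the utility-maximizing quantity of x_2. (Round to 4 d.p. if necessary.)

MU_x_1/MU_x_2 = (4·x_2)/(2·x_1); tangency sets this equal to p_1/p_2.
So 4·p_2·x_2 = 2·p_1·x_1; combined with the budget, a share 2/3 of income goes to x_1.
Demand: x_1*(p_1,p_2,m) = 2/3·m/p_1 and x_2* = 1/3·m/p_2.
At p_1=12, p_2=5.5, m=136: x_2* = 1/3·136/5.5 = 8.2424.

x_2* = 8.2424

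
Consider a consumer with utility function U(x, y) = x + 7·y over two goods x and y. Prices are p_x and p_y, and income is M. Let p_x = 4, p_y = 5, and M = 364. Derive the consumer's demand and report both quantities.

Perfect substitutes: compare marginal utility per dollar. 1/p_x vs 7/p_y → 0.25 vs 1.4.
y gives more utility per dollar, so spend all income on y: y* = M/p_y, x* = 0.
Numerically: x* = 0, y* = 72.8.

x* = 0, y* = 72.8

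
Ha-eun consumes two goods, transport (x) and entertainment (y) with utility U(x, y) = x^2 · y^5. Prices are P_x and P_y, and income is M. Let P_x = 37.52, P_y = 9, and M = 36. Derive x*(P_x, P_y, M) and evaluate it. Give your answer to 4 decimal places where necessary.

Tangency: MRS = (2/5)·y/x = P_x/P_y.
So 2·P_y·y = 5·P_x·x; combined with the budget, a share 2/7 of income goes to x.
Demand: x*(P_x,P_y,M) = 2/7·M/P_x and y* = 5/7·M/P_y.
At P_x=37.52, P_y=9, M=36: x* = 2/7·36/37.52 = 0.2741.

x* = 0.2741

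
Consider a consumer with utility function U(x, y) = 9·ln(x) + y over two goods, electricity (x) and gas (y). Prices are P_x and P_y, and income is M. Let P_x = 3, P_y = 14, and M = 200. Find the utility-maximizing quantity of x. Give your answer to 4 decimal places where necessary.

x* = 42

Set MRS = P_x/P_y: (9/x)/1 = P_x/P_y.
So x*(P_x,P_y) = 9·P_y/P_x, independent of income; and y* = (M − 9·P_y)/P_y.
At the given prices: x* = 9·14/3 = 42.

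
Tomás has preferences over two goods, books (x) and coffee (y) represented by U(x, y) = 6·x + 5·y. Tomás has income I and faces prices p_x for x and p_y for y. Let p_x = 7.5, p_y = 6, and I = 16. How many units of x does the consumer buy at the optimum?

y gives more utility per dollar, so spend all income on y: y* = I/p_y, x* = 0.
Numerically: x* = 0, y* = 2.6667.

x* = 0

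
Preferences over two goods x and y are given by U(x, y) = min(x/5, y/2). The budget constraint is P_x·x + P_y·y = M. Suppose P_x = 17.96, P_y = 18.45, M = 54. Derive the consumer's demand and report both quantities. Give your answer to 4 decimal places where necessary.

With perfect complements, no substitution: consume in ratio x:y = 5:2.
Budget: P_x·x + P_y·(2/5)·x = M, so (5·P_x + 2·P_y)·x = 5·M.
Demand: x*(P_x,P_y,M) = 5·M/(5·P_x + 2·P_y), y* = 2·M/(5·P_x + 2·P_y).
Here 5·17.96 + 2·18.45 = 126.7, giving x* = 2.131 and y* = 0.8524.

x* = 2.131, y* = 0.8524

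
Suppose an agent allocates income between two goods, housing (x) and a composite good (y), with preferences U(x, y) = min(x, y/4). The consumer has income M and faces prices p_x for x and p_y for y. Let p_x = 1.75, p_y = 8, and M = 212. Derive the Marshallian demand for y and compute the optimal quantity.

With perfect complements, no substitution: consume in ratio x:y = 1:4.
Budget: p_x·x + p_y·4·x = M, so (p_x + 4·p_y)·x = M.
Demand: x*(p_x,p_y,M) = M/(p_x + 4·p_y), y* = 4·M/(p_x + 4·p_y).
Here 1.75 + 4·8 = 33.75, giving y* = 25.1259.

y* = 25.1259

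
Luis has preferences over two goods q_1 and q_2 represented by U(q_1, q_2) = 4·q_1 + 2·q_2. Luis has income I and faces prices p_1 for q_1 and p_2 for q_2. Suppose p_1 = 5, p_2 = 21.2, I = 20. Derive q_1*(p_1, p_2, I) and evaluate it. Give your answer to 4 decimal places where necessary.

Perfect substitutes: compare marginal utility per dollar. 4/p_1 vs 2/p_2 → 0.8 vs 0.0943.
q_1 gives more utility per dollar, so spend all income on q_1: q_1* = I/p_1, q_2* = 0.
Numerically: q_1* = 4, q_2* = 0.

q_1* = 4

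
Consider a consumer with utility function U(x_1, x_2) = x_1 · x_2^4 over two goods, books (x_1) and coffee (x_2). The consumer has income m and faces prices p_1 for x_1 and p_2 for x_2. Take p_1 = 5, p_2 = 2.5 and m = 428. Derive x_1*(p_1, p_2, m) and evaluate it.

x_1* = 17.12

Tangency: MRS = (1/4)·x_2/x_1 = p_1/p_2.
Rearranging, p_2·x_2 = 4·p_1·x_1. Substituting into the budget gives p_1·x_1·(1 + 4) = m.
Demand: x_1*(p_1,p_2,m) = 0.2·m/p_1 and x_2* = 0.8·m/p_2.
At p_1=5, p_2=2.5, m=428: x_1* = 0.2·428/5 = 17.12.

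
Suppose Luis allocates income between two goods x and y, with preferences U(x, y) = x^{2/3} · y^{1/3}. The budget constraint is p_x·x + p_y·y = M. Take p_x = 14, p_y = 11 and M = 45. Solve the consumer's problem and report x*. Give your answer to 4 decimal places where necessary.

Tangency: MRS = 2·y/x = p_x/p_y.
Rearranging, p_y·y = (1/2)·p_x·x. Substituting into the budget gives p_x·x·(1 + (1/2)) = M.
Demand: x*(p_x,p_y,M) = 2/3·M/p_x and y* = 1/3·M/p_y.
At p_x=14, p_y=11, M=45: x* = 2/3·45/14 = 2.1429.

x* = 2.1429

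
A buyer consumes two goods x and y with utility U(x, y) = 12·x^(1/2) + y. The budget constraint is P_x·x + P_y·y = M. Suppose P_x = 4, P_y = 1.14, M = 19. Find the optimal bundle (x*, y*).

x* = 2.9241, y* = 6.4067

Set MRS = P_x/P_y: 6·x^(−1/2) = P_x/P_y.
Solve: √x = 6·P_y/P_x, so x*(P_x,P_y) = (6·P_y/P_x)², and y* = (M − P_x·x*)/P_y.
Plugging in: x* = (6·1.14/4)² = 2.9241, y* = 6.4067.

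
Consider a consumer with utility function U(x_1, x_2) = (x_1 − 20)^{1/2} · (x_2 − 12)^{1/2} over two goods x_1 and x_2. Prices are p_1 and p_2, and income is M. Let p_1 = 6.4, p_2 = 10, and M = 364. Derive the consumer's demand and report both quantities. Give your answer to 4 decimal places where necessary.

x_1* = 29.0625, x_2* = 17.8

This is Cobb-Douglas in (x_1−20, x_2−12): tangency gives 0.5·p_2·(x_2−12) = 0.5·p_1·(x_1−20).
After buying the subsistence bundle (20, 12), a share 0.5 of the remaining income goes to x_1: x_1* = 20 + 0.5·(M − 20p_1 − 12p_2)/p_1.
Discretionary income = 364 − 20·6.4 − 12·10 = 116; x_1* = 20 + 0.5·116/6.4 = 29.0625; x_2* = 12 + 0.5·116/10 = 17.8.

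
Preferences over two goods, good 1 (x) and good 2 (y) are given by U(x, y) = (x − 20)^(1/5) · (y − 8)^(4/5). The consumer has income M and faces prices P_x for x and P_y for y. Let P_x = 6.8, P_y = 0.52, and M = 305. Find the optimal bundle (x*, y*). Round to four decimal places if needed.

MRS = (1/4)·(y−8)/(x−20). Tangency with P_x/P_y gives y−8 = 4·(P_x/P_y)·(x−20).
Substituting into the budget: x* = 20 + 0.2·(M − 20·P_x − 8·P_y)/P_x, and y* = 8 + 0.8·(…)/P_y.
Discretionary income = 305 − 20·6.8 − 8·0.52 = 164.84; x* = 20 + 0.2·164.84/6.8 = 24.8482; y* = 8 + 0.8·164.84/0.52 = 261.6.

x* = 24.8482, y* = 261.6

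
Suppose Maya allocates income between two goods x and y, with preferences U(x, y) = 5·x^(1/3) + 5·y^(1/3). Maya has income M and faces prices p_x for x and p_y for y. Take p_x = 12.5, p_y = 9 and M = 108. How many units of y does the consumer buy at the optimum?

y* = 6.4917

MU_x ∝ 5·x^(-2/3), MU_y ∝ 5·y^(-2/3), so MRS = (y/x)^(2/3) = p_x/p_y.
Hence y/x = (p_x/p_y)^(1/(2/3)), i.e. raised to the 1.5 power.
Substitute y = (y/x)·x into the budget: x* = M/(p_x + p_y·(y/x)).
Numerically y/x = 1.636821, so x* = 108/(12.5 + 9·1.636821) = 3.966 and y* = 1.636821·3.966 = 6.4917.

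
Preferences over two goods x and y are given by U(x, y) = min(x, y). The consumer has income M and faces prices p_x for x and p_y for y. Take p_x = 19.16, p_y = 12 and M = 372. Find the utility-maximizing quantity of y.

Leontief preferences: the optimum is at the kink where x/1 = y/1, i.e. y = x.
Budget: p_x·x + p_y·x = M, so (p_x + p_y)·x = M.
Demand: x*(p_x,p_y,M) = M/(p_x + p_y), y* = M/(p_x + p_y).
Here 19.16 + 12 = 31.16, giving y* = 11.9384.

y* = 11.9384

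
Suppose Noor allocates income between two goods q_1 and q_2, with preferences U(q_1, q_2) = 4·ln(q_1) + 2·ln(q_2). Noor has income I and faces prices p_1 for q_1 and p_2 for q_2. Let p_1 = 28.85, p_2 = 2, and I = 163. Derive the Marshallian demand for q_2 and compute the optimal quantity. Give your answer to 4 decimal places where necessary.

q_2* = 27.1667

Tangency: MRS = 2·q_2/q_1 = p_1/p_2.
So 4·p_2·q_2 = 2·p_1·q_1; combined with the budget, a share 2/3 of income goes to q_1.
Demand: q_1*(p_1,p_2,I) = 2/3·I/p_1 and q_2* = 1/3·I/p_2.
At p_1=28.85, p_2=2, I=163: q_2* = 1/3·163/2 = 27.1667.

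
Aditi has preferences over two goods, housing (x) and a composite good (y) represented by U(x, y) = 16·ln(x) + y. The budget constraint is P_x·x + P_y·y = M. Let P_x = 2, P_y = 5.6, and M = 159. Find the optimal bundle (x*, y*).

x* = 44.8, y* = 12.3929

Set MRS = P_x/P_y: (16/x)/1 = P_x/P_y.
So x*(P_x,P_y) = 16·P_y/P_x, independent of income; and y* = (M − 16·P_y)/P_y.
At the given prices: x* = 16·5.6/2 = 44.8, and y* = 12.3929.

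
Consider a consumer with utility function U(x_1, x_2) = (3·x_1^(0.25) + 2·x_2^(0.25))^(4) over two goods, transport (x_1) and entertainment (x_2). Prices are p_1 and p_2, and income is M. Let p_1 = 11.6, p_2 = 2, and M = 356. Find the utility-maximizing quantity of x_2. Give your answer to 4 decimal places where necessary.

x_2* = 91.017

From the CES first-order condition, (3/2)·(x_2/x_1)^(0.75) = p_1/p_2.
Hence x_2/x_1 = ((2/3)·p_1/p_2)^(1/(0.75)), i.e. raised to the 4/3 power.
Substitute x_2 = (x_2/x_1)·x_1 into the budget: x_1* = M/(p_1 + p_2·(x_2/x_1)).
Numerically x_2/x_1 = 6.068979, so x_1* = 356/(11.6 + 2·6.068979) = 14.9971 and x_2* = 6.068979·14.9971 = 91.017.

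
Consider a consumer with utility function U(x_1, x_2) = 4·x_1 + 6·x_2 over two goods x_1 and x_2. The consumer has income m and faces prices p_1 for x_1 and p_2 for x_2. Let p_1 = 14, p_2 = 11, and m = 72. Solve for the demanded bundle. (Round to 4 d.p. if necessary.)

x_1* = 0, x_2* = 6.5455

Perfect substitutes: compare marginal utility per dollar. 4/p_1 vs 6/p_2 → 0.2857 vs 0.5455.
x_2 gives more utility per dollar, so spend all income on x_2: x_2* = m/p_2, x_1* = 0.
Numerically: x_1* = 0, x_2* = 6.5455.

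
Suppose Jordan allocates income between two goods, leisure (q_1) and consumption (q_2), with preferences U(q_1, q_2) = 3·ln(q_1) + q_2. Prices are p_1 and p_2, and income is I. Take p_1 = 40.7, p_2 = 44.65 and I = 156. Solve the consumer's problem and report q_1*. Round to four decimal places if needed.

q_1* = 3.2912

MU_q_1 = 3/q_1, MU_q_2 = 1. Tangency: 3/q_1 = p_1/p_2.
So q_1*(p_1,p_2) = 3·p_2/p_1, independent of income; and q_2* = (I − 3·p_2)/p_2.
At the given prices: q_1* = 3·44.65/40.7 = 3.2912.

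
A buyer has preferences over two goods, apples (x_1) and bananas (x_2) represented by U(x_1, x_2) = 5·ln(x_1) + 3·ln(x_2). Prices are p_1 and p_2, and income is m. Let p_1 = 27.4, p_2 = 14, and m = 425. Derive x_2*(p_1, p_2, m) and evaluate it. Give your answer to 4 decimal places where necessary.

x_2* = 11.3839

MU_x_1/MU_x_2 = (5·x_2)/(3·x_1); tangency sets this equal to p_1/p_2.
So 5·p_2·x_2 = 3·p_1·x_1; combined with the budget, a share 0.625 of income goes to x_1.
Demand: x_1*(p_1,p_2,m) = 0.625·m/p_1 and x_2* = 0.375·m/p_2.
At p_1=27.4, p_2=14, m=425: x_2* = 0.375·425/14 = 11.3839.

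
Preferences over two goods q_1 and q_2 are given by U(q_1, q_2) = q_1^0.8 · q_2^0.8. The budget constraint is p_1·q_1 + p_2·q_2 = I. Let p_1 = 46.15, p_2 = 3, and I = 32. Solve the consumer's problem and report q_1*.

q_1* = 0.3467

Demand: q_1*(p_1,p_2,I) = 0.5·I/p_1 and q_2* = 0.5·I/p_2.
At p_1=46.15, p_2=3, I=32: q_1* = 0.5·32/46.15 = 0.3467.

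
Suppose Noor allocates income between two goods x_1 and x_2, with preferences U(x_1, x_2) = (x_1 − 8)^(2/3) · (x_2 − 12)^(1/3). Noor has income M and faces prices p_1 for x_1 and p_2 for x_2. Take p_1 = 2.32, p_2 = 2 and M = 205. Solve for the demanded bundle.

x_1* = 54.6782, x_2* = 39.0733

MRS = 2·(x_2−12)/(x_1−8). Tangency with p_1/p_2 gives x_2−12 = (1/2)·(p_1/p_2)·(x_1−8).
Substituting into the budget: x_1* = 8 + 2/3·(M − 8·p_1 − 12·p_2)/p_1, and x_2* = 12 + 1/3·(…)/p_2.
Discretionary income = 205 − 8·2.32 − 12·2 = 162.44; x_1* = 8 + 2/3·162.44/2.32 = 54.6782; x_2* = 12 + 1/3·162.44/2 = 39.0733.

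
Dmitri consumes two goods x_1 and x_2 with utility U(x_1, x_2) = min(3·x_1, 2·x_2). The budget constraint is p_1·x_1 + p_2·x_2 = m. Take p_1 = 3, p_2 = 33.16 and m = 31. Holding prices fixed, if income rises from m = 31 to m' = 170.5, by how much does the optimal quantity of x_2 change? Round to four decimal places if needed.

With perfect complements, no substitution: consume in ratio x_1:x_2 = 2:3.
Budget: p_1·x_1 + p_2·(3/2)·x_1 = m, so (2·p_1 + 3·p_2)·x_1 = 2·m.
Demand: x_1*(p_1,p_2,m) = 2·m/(2·p_1 + 3·p_2), x_2* = 3·m/(2·p_1 + 3·p_2).
Here 2·3 + 3·33.16 = 105.48, giving x_2* = 0.8817.
At m' = 170.5: x_2* = 4.8493. Change: 4.8493 − 0.8817 = 3.9676.

Δx_2* = 3.9676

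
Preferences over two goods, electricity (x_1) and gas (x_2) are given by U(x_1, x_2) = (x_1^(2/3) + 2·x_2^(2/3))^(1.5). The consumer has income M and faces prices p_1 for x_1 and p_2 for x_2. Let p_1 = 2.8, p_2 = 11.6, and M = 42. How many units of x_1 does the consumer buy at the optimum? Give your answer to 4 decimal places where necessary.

x_1* = 10.2311

Substitute x_2 = (x_2/x_1)·x_1 into the budget: x_1* = M/(p_1 + p_2·(x_2/x_1)).
Numerically x_2/x_1 = 0.11251, so x_1* = 42/(2.8 + 11.6·0.11251) = 10.2311.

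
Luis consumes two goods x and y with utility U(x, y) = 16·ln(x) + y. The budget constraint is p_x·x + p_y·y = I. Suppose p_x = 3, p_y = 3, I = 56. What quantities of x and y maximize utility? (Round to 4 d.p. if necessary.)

x* = 16, y* = 2.6667

MU_x = 16/x, MU_y = 1. Tangency: 16/x = p_x/p_y.
So x*(p_x,p_y) = 16·p_y/p_x, independent of income; and y* = (I − 16·p_y)/p_y.
At the given prices: x* = 16·3/3 = 16, and y* = 2.6667.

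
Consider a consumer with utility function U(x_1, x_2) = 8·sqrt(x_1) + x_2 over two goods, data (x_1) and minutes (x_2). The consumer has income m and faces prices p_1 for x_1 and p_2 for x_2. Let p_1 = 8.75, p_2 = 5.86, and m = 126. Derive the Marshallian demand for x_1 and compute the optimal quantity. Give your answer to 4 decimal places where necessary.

x_1* = 7.1763

MU_x_1 = 4/√x_1, MU_x_2 = 1. Tangency: 4/√x_1 = p_1/p_2.
Thus x_1* = (4·p_2/p_1)² — independent of m — with the rest of income spent on x_2.
Plugging in: x_1* = (4·5.86/8.75)² = 7.1763.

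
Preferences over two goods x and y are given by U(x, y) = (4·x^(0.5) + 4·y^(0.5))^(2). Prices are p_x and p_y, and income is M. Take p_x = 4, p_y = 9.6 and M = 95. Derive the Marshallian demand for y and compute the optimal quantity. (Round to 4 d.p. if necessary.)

From the CES first-order condition, (y/x)^(0.5) = p_x/p_y.
Hence y/x = (p_x/p_y)^(1/(0.5)), i.e. raised to the 2 power.
With the ratio pinned down, the budget gives x* = M/(p_x + p_y·(y/x)) and y* = (y/x)·x*.
Numerically y/x = 0.173611, so x* = 95/(4 + 9.6·0.173611) = 16.7647 and y* = 0.173611·16.7647 = 2.9105.

y* = 2.9105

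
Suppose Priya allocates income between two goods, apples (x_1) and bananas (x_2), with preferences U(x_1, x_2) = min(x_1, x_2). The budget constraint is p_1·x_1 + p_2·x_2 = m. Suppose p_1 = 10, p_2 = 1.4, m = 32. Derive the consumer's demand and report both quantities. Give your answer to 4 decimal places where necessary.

With perfect complements, no substitution: consume in ratio x_1:x_2 = 1:1.
Budget: p_1·x_1 + p_2·x_1 = m, so (p_1 + p_2)·x_1 = m.
Demand: x_1*(p_1,p_2,m) = m/(p_1 + p_2), x_2* = m/(p_1 + p_2).
Here 10 + 1.4 = 11.4, giving x_1* = 2.807 and x_2* = 2.807.

x_1* = 2.807, x_2* = 2.807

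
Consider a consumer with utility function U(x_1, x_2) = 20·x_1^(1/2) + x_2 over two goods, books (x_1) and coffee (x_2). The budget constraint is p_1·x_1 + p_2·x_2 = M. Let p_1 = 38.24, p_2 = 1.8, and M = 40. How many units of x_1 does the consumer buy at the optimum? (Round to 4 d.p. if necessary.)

Thus x_1* = (10·p_2/p_1)² — independent of M — with the rest of income spent on x_2.
Plugging in: x_1* = (10·1.8/38.24)² = 0.2216.

x_1* = 0.2216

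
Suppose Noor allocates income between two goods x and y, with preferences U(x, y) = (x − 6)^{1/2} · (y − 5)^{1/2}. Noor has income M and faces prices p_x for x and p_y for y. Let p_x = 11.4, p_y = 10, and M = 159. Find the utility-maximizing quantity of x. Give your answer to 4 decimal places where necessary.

MRS = (y−5)/(x−6). Tangency with p_x/p_y gives y−5 = (p_x/p_y)·(x−6).
After buying the subsistence bundle (6, 5), a share 0.5 of the remaining income goes to x: x* = 6 + 0.5·(M − 6p_x − 5p_y)/p_x.
Discretionary income = 159 − 6·11.4 − 5·10 = 40.6; x* = 6 + 0.5·40.6/11.4 = 7.7807.

x* = 7.7807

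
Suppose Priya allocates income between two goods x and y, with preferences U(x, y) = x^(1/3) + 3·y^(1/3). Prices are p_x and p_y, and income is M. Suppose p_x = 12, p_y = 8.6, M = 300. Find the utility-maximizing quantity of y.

y* = 29.9966

From the CES first-order condition, (1/3)·(y/x)^(2/3) = p_x/p_y.
Solve for the ratio: y/x = [3·p_x/p_y]^(1.5).
With the ratio pinned down, the budget gives x* = M/(p_x + p_y·(y/x)) and y* = (y/x)·x*.
Numerically y/x = 8.56458, so x* = 300/(12 + 8.6·8.56458) = 3.5024 and y* = 8.56458·3.5024 = 29.9966.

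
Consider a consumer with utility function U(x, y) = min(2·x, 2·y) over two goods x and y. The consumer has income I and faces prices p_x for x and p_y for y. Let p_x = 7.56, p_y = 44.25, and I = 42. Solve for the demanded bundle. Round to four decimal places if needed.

Leontief preferences: the optimum is at the kink where x/2 = y/2, i.e. y = x.
Budget: p_x·x + p_y·x = I, so (2·p_x + 2·p_y)·x = 2·I.
Demand: x*(p_x,p_y,I) = 2·I/(2·p_x + 2·p_y), y* = 2·I/(2·p_x + 2·p_y).
Here 2·7.56 + 2·44.25 = 103.62, giving x* = 0.8107 and y* = 0.8107.

x* = 0.8107, y* = 0.8107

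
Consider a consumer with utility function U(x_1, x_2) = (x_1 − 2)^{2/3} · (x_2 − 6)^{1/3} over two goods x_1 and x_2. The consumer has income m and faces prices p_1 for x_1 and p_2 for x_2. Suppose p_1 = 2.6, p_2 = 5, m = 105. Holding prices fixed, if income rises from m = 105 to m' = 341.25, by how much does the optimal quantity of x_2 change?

Δx_2* = 15.75

Let x_1' = x_1−2, x_2' = x_2−6. MRS = 2·x_2'/x_1' = p_1/p_2.
After buying the subsistence bundle (2, 6), a share 2/3 of the remaining income goes to x_1: x_1* = 2 + 2/3·(m − 2p_1 − 6p_2)/p_1.
Discretionary income = 105 − 2·2.6 − 6·5 = 69.8; x_2* = 6 + 1/3·69.8/5 = 10.6533.
At m' = 341.25: x_2* = 26.4033. Change: 26.4033 − 10.6533 = 15.75.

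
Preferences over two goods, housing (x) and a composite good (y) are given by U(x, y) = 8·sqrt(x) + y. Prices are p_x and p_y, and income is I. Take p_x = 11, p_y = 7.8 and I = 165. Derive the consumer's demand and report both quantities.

x* = 8.045, y* = 9.8084

Utility is quasi-linear in y; the FOC for x is 4/√x = p_x/p_y.
Solve: √x = 4·p_y/p_x, so x*(p_x,p_y) = (4·p_y/p_x)², and y* = (I − p_x·x*)/p_y.
Plugging in: x* = (4·7.8/11)² = 8.045, y* = 9.8084.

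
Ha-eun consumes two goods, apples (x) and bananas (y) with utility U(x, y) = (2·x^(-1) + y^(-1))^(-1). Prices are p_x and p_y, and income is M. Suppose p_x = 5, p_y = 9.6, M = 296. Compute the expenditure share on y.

MU_x ∝ 2·x^(-2), MU_y ∝ y^(-2), so MRS = 2·(y/x)^(2) = p_x/p_y.
Hence y/x = ((1/2)·p_x/p_y)^(1/(2)), i.e. raised to the 0.5 power.
Substitute y = (y/x)·x into the budget: x* = M/(p_x + p_y·(y/x)).
Numerically y/x = 0.51031, so x* = 296/(5 + 9.6·0.51031) = 29.9021 and y* = 0.51031·29.9021 = 15.2593.
Expenditure on y: 9.6·15.2593 = 146.4896; share = 0.4949.

share on y = 0.4949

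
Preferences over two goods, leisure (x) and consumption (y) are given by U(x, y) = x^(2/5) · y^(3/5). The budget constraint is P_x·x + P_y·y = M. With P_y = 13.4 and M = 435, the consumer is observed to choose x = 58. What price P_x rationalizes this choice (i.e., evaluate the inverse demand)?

Tangency: MRS = (2/3)·y/x = P_x/P_y.
Rearranging, P_y·y = (3/2)·P_x·x. Substituting into the budget gives P_x·x·(1 + (3/2)) = M.
Demand: x*(P_x,P_y,M) = 0.4·M/P_x and y* = 0.6·M/P_y.
Set x* = 58 in the demand function and solve for P_x: P_x = 3.

P_x = 3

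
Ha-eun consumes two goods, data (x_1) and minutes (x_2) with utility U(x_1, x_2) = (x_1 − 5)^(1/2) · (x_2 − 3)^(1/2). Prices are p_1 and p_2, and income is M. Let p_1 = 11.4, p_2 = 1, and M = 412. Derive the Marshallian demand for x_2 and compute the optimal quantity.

MRS = (x_2−3)/(x_1−5). Tangency with p_1/p_2 gives x_2−3 = (p_1/p_2)·(x_1−5).
After buying the subsistence bundle (5, 3), a share 0.5 of the remaining income goes to x_1: x_1* = 5 + 0.5·(M − 5p_1 − 3p_2)/p_1.
Discretionary income = 412 − 5·11.4 − 3·1 = 352; x_2* = 3 + 0.5·352/1 = 179.

x_2* = 179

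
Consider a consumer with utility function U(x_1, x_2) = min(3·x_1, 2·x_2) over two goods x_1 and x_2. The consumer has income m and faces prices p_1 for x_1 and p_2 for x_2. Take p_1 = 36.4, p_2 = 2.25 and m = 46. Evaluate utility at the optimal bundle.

Here 2·36.4 + 3·2.25 = 79.55, giving x_1* = 1.1565 and x_2* = 1.7348.
Utility at the optimum: U(1.1565, 1.7348) = 3.4695.

V = 3.4695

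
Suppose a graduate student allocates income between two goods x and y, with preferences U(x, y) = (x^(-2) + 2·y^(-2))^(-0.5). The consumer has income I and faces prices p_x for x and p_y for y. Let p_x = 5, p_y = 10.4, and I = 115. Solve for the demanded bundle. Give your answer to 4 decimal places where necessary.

x* = 7.5336, y* = 7.4358

From the CES first-order condition, (1/2)·(y/x)^(3) = p_x/p_y.
Solve for the ratio: y/x = [2·p_x/p_y]^(1/3).
With the ratio pinned down, the budget gives x* = I/(p_x + p_y·(y/x)) and y* = (y/x)·x*.
Numerically y/x = 0.987012, so x* = 115/(5 + 10.4·0.987012) = 7.5336 and y* = 0.987012·7.5336 = 7.4358.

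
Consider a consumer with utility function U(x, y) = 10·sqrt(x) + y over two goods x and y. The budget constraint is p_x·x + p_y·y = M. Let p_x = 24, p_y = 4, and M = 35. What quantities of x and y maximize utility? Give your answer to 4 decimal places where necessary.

Utility is quasi-linear in y; the FOC for x is 5/√x = p_x/p_y.
Solve: √x = 5·p_y/p_x, so x*(p_x,p_y) = (5·p_y/p_x)², and y* = (M − p_x·x*)/p_y.
Plugging in: x* = (5·4/24)² = 0.6944, y* = 4.5833.

x* = 0.6944, y* = 4.5833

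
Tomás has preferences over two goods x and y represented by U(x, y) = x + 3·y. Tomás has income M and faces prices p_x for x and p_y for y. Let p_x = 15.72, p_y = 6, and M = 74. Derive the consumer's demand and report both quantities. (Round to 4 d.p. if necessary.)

Perfect substitutes: compare marginal utility per dollar. 1/p_x vs 3/p_y → 0.0636 vs 0.5.
y gives more utility per dollar, so spend all income on y: y* = M/p_y, x* = 0.
Numerically: x* = 0, y* = 12.3333.

x* = 0, y* = 12.3333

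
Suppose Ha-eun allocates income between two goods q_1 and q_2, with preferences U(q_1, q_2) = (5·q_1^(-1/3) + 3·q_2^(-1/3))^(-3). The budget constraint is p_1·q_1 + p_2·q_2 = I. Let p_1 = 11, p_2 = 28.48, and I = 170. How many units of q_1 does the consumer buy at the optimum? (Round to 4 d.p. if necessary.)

From the CES first-order condition, (5/3)·(q_2/q_1)^(4/3) = p_1/p_2.
Solve for the ratio: q_2/q_1 = [(3/5)·p_1/p_2]^(0.75).
With the ratio pinned down, the budget gives q_1* = I/(p_1 + p_2·(q_2/q_1)) and q_2* = (q_2/q_1)·q_1*.
Numerically q_2/q_1 = 0.334005, so q_1* = 170/(11 + 28.48·0.334005) = 8.2876.

q_1* = 8.2876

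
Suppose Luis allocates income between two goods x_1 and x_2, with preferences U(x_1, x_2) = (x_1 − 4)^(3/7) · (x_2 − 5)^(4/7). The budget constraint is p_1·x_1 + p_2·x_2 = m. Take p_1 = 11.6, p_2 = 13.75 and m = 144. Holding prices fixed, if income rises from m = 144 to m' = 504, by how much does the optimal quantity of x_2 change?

Δx_2* = 14.961

Let x_1' = x_1−4, x_2' = x_2−5. MRS = (3/4)·x_2'/x_1' = p_1/p_2.
After buying the subsistence bundle (4, 5), a share 3/7 of the remaining income goes to x_1: x_1* = 4 + 3/7·(m − 4p_1 − 5p_2)/p_1.
Discretionary income = 144 − 4·11.6 − 5·13.75 = 28.85; x_2* = 5 + 4/7·28.85/13.75 = 6.199.
At m' = 504: x_2* = 21.16. Change: 21.16 − 6.199 = 14.961.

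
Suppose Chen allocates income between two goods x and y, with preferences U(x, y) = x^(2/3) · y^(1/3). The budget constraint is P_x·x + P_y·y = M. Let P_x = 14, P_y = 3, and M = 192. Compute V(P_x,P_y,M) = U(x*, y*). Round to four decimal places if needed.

V = 12.1267

The MRS is 2·y/x. Set MRS = P_x/P_y.
So 2/3·P_y·y = 1/3·P_x·x; combined with the budget, a share 2/3 of income goes to x.
Demand: x*(P_x,P_y,M) = 2/3·M/P_x and y* = 1/3·M/P_y.
At P_x=14, P_y=3, M=192: x* = 2/3·192/14 = 9.1429, y* = 21.3333.
Utility at the optimum: U(9.1429, 21.3333) = 12.1267.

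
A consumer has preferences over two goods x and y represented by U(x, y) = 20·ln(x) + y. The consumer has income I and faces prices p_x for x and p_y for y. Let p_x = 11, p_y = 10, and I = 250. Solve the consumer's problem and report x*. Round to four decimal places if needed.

At the given prices: x* = 20·10/11 = 18.1818.

x* = 18.1818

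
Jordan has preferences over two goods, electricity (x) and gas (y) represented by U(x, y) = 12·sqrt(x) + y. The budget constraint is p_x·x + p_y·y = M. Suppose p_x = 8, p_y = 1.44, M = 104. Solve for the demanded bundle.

Set MRS = p_x/p_y: 6·x^(−1/2) = p_x/p_y.
Solve: √x = 6·p_y/p_x, so x*(p_x,p_y) = (6·p_y/p_x)², and y* = (M − p_x·x*)/p_y.
Plugging in: x* = (6·1.44/8)² = 1.1664, y* = 65.7422.

x* = 1.1664, y* = 65.7422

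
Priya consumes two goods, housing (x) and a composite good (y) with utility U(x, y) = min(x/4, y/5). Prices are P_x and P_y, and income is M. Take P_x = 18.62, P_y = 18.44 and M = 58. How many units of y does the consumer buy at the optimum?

With perfect complements, no substitution: consume in ratio x:y = 4:5.
Budget: P_x·x + P_y·(5/4)·x = M, so (4·P_x + 5·P_y)·x = 4·M.
Demand: x*(P_x,P_y,M) = 4·M/(4·P_x + 5·P_y), y* = 5·M/(4·P_x + 5·P_y).
Here 4·18.62 + 5·18.44 = 166.68, giving y* = 1.7399.

y* = 1.7399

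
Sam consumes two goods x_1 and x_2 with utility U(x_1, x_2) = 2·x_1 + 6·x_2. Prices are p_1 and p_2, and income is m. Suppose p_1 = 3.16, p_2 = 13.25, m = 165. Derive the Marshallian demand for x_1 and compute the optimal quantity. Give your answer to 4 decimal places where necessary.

x_1* = 52.2152

Perfect substitutes: compare marginal utility per dollar. 2/p_1 vs 6/p_2 → 0.6329 vs 0.4528.
x_1 gives more utility per dollar, so spend all income on x_1: x_1* = m/p_1, x_2* = 0.
Numerically: x_1* = 52.2152, x_2* = 0.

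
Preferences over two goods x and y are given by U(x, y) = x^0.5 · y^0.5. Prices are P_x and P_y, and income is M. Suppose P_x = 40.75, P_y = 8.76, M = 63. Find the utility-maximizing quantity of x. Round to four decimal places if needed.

Tangency: MRS = y/x = P_x/P_y.
Rearranging, P_y·y = P_x·x. Substituting into the budget gives P_x·x·(1 + 1) = M.
Demand: x*(P_x,P_y,M) = 0.5·M/P_x and y* = 0.5·M/P_y.
At P_x=40.75, P_y=8.76, M=63: x* = 0.5·63/40.75 = 0.773.

x* = 0.773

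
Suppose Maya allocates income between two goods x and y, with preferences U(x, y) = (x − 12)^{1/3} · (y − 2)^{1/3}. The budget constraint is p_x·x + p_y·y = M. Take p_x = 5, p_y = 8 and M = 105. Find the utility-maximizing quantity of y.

Let x' = x−12, y' = y−2. MRS = y'/x' = p_x/p_y.
Substituting into the budget: x* = 12 + 0.5·(M − 12·p_x − 2·p_y)/p_x, and y* = 2 + 0.5·(…)/p_y.
Discretionary income = 105 − 12·5 − 2·8 = 29; y* = 2 + 0.5·29/8 = 3.8125.

y* = 3.8125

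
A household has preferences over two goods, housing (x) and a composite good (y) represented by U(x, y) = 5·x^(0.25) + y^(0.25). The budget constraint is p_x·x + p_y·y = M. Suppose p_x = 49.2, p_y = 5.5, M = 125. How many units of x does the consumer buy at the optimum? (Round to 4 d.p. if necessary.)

x* = 2.0443

MRS = MU_x/MU_y = 5·(y/x)^(0.75). Set equal to p_x/p_y.
Hence y/x = ((1/5)·p_x/p_y)^(1/(0.75)), i.e. raised to the 4/3 power.
With the ratio pinned down, the budget gives x* = M/(p_x + p_y·(y/x)) and y* = (y/x)·x*.
Numerically y/x = 2.171917, so x* = 125/(49.2 + 5.5·2.171917) = 2.0443.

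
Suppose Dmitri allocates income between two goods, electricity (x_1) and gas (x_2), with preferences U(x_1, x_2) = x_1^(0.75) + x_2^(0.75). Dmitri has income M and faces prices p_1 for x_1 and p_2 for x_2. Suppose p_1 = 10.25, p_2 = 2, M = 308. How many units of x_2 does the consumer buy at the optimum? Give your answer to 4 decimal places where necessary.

MU_x_1 ∝ x_1^(-0.25), MU_x_2 ∝ x_2^(-0.25), so MRS = (x_2/x_1)^(0.25) = p_1/p_2.
Solve for the ratio: x_2/x_1 = [p_1/p_2]^(4).
Substitute x_2 = (x_2/x_1)·x_1 into the budget: x_1* = M/(p_1 + p_2·(x_2/x_1)).
Numerically x_2/x_1 = 689.883057, so x_1* = 308/(10.25 + 2·689.883057) = 0.2216 and x_2* = 689.883057·0.2216 = 152.8644.

x_2* = 152.8644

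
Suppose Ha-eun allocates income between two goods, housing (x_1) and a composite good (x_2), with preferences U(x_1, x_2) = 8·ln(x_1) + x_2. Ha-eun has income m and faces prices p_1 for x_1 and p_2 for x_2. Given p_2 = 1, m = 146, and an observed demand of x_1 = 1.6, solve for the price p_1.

p_1 = 5

MU_x_1 = 8/x_1, MU_x_2 = 1. Tangency: 8/x_1 = p_1/p_2.
So x_1*(p_1,p_2) = 8·p_2/p_1, independent of income; and x_2* = (m − 8·p_2)/p_2.
Set x_1* = 1.6 in the demand function and solve for p_1: p_1 = 5.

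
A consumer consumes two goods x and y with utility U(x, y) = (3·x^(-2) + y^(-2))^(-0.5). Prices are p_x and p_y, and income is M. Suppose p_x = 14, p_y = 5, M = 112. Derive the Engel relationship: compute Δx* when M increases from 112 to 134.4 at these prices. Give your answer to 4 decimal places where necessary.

MRS = MU_x/MU_y = 3·(y/x)^(3). Set equal to p_x/p_y.
Hence y/x = ((1/3)·p_x/p_y)^(1/(3)), i.e. raised to the 1/3 power.
Substitute y = (y/x)·x into the budget: x* = M/(p_x + p_y·(y/x)).
Numerically y/x = 0.977265, so x* = 112/(14 + 5·0.977265) = 5.9302.
At M' = 134.4: x* = 7.1163. Change: 7.1163 − 5.9302 = 1.186.

Δx* = 1.186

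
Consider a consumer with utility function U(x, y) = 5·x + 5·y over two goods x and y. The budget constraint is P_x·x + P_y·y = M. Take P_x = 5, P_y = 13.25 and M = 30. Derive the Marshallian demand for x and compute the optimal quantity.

Perfect substitutes: compare marginal utility per dollar. 5/P_x vs 5/P_y → 1 vs 0.3774.
x gives more utility per dollar, so spend all income on x: x* = M/P_x, y* = 0.
Numerically: x* = 6, y* = 0.

x* = 6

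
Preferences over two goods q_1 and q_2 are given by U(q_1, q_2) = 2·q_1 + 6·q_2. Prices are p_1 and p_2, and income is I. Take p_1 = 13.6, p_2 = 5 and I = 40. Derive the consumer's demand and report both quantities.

Perfect substitutes: compare marginal utility per dollar. 2/p_1 vs 6/p_2 → 0.1471 vs 1.2.
q_2 gives more utility per dollar, so spend all income on q_2: q_2* = I/p_2, q_1* = 0.
Numerically: q_1* = 0, q_2* = 8.

q_1* = 0, q_2* = 8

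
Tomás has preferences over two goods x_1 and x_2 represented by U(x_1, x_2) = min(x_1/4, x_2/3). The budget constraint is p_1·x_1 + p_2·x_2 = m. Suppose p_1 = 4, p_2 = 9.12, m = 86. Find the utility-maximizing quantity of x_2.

Here 4·4 + 3·9.12 = 43.36, giving x_2* = 5.9502.

x_2* = 5.9502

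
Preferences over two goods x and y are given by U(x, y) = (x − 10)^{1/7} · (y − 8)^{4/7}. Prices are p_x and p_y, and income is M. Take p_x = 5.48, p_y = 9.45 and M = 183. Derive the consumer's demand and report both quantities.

x* = 11.9197, y* = 12.4529

Substituting into the budget: x* = 10 + 0.2·(M − 10·p_x − 8·p_y)/p_x, and y* = 8 + 0.8·(…)/p_y.
Discretionary income = 183 − 10·5.48 − 8·9.45 = 52.6; x* = 10 + 0.2·52.6/5.48 = 11.9197; y* = 8 + 0.8·52.6/9.45 = 12.4529.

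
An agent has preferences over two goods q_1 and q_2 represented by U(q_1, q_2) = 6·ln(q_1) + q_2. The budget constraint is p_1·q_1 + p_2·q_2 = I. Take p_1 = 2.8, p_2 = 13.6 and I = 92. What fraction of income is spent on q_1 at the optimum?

MU_q_1 = 6/q_1, MU_q_2 = 1. Tangency: 6/q_1 = p_1/p_2.
So q_1*(p_1,p_2) = 6·p_2/p_1, independent of income; and q_2* = (I − 6·p_2)/p_2.
At the given prices: q_1* = 6·13.6/2.8 = 29.1429, and q_2* = 0.7647.
Expenditure on q_1: 2.8·29.1429 = 81.6; share = 0.887.

share on q_1 = 0.887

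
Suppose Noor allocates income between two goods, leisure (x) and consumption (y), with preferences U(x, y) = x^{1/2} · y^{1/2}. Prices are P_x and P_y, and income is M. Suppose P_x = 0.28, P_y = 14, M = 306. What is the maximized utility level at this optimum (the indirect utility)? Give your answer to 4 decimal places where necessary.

V = 77.2767

MU_x/MU_y = (0.5·y)/(0.5·x); tangency sets this equal to P_x/P_y.
So 0.5·P_y·y = 0.5·P_x·x; combined with the budget, a share 0.5 of income goes to x.
Demand: x*(P_x,P_y,M) = 0.5·M/P_x and y* = 0.5·M/P_y.
At P_x=0.28, P_y=14, M=306: x* = 0.5·306/0.28 = 546.4286, y* = 10.9286.
Utility at the optimum: U(546.4286, 10.9286) = 77.2767.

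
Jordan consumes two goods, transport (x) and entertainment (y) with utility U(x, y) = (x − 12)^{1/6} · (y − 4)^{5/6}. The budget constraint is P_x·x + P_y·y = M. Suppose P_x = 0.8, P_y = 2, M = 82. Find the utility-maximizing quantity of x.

This is Cobb-Douglas in (x−12, y−4): tangency gives 1/6·P_y·(y−4) = 5/6·P_x·(x−12).
After buying the subsistence bundle (12, 4), a share 1/6 of the remaining income goes to x: x* = 12 + 1/6·(M − 12P_x − 4P_y)/P_x.
Discretionary income = 82 − 12·0.8 − 4·2 = 64.4; x* = 12 + 1/6·64.4/0.8 = 25.4167.

x* = 25.4167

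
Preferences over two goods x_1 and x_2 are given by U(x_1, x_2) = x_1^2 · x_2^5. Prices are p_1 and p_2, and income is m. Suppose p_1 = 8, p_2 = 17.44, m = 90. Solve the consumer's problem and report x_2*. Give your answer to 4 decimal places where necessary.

x_2* = 3.6861

Tangency: MRS = (2/5)·x_2/x_1 = p_1/p_2.
So 2·p_2·x_2 = 5·p_1·x_1; combined with the budget, a share 2/7 of income goes to x_1.
Demand: x_1*(p_1,p_2,m) = 2/7·m/p_1 and x_2* = 5/7·m/p_2.
At p_1=8, p_2=17.44, m=90: x_2* = 5/7·90/17.44 = 3.6861.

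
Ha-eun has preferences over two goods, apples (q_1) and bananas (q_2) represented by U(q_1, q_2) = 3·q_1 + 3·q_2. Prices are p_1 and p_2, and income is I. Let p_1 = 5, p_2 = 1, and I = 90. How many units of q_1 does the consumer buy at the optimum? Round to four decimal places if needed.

Perfect substitutes: compare marginal utility per dollar. 3/p_1 vs 3/p_2 → 0.6 vs 3.
q_2 gives more utility per dollar, so spend all income on q_2: q_2* = I/p_2, q_1* = 0.
Numerically: q_1* = 0, q_2* = 90.

q_1* = 0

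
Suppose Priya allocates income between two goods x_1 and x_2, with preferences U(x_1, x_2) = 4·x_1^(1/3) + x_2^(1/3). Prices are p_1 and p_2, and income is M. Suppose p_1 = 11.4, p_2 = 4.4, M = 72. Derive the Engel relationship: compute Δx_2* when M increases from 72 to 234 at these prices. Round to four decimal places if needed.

MRS = MU_x_1/MU_x_2 = 4·(x_2/x_1)^(2/3). Set equal to p_1/p_2.
Hence x_2/x_1 = ((1/4)·p_1/p_2)^(1/(2/3)), i.e. raised to the 1.5 power.
With the ratio pinned down, the budget gives x_1* = M/(p_1 + p_2·(x_2/x_1)) and x_2* = (x_2/x_1)·x_1*.
Numerically x_2/x_1 = 0.521301, so x_1* = 72/(11.4 + 4.4·0.521301) = 5.2579 and x_2* = 0.521301·5.2579 = 2.7409.
At M' = 234: x_2* = 8.908. Change: 8.908 − 2.7409 = 6.1671.

Δx_2* = 6.1671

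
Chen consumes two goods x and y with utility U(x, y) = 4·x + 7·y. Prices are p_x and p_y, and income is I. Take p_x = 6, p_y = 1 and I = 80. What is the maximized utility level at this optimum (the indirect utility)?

V = 560

Linear utility — the consumer picks whichever good has higher MU/price: 4/6 = 0.6667 vs 7/1 = 7.
y gives more utility per dollar, so spend all income on y: y* = I/p_y, x* = 0.
Numerically: x* = 0, y* = 80.
Utility at the optimum: U(0, 80) = 560.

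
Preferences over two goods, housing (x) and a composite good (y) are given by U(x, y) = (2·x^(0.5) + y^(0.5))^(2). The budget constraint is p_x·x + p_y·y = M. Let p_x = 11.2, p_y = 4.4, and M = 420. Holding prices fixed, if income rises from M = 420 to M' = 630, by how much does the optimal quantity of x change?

MU_x ∝ 2·x^(-0.5), MU_y ∝ y^(-0.5), so MRS = 2·(y/x)^(0.5) = p_x/p_y.
Solve for the ratio: y/x = [(1/2)·p_x/p_y]^(2).
Substitute y = (y/x)·x into the budget: x* = M/(p_x + p_y·(y/x)).
Numerically y/x = 1.619835, so x* = 420/(11.2 + 4.4·1.619835) = 22.9167.
At M' = 630: x* = 34.375. Change: 34.375 − 22.9167 = 11.4583.

Δx* = 11.4583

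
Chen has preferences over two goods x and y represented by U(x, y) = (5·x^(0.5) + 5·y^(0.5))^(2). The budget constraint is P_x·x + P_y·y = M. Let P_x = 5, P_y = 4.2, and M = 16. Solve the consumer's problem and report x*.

x* = 1.4609

MU_x ∝ 5·x^(-0.5), MU_y ∝ 5·y^(-0.5), so MRS = (y/x)^(0.5) = P_x/P_y.
Hence y/x = (P_x/P_y)^(1/(0.5)), i.e. raised to the 2 power.
With the ratio pinned down, the budget gives x* = M/(P_x + P_y·(y/x)) and y* = (y/x)·x*.
Numerically y/x = 1.417234, so x* = 16/(5 + 4.2·1.417234) = 1.4609.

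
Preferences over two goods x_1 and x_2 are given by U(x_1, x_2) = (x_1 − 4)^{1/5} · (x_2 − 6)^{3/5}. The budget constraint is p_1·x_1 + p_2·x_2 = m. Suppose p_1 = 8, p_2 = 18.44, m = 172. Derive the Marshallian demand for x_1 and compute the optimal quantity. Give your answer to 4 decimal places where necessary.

MRS = (1/3)·(x_2−6)/(x_1−4). Tangency with p_1/p_2 gives x_2−6 = 3·(p_1/p_2)·(x_1−4).
After buying the subsistence bundle (4, 6), a share 0.25 of the remaining income goes to x_1: x_1* = 4 + 0.25·(m − 4p_1 − 6p_2)/p_1.
Discretionary income = 172 − 4·8 − 6·18.44 = 29.36; x_1* = 4 + 0.25·29.36/8 = 4.9175.

x_1* = 4.9175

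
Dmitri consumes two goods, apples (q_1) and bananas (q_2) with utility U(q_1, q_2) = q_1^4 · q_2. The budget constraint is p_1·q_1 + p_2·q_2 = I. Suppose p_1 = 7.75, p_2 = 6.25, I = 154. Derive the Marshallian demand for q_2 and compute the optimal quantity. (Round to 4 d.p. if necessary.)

Demand: q_1*(p_1,p_2,I) = 0.8·I/p_1 and q_2* = 0.2·I/p_2.
At p_1=7.75, p_2=6.25, I=154: q_2* = 0.2·154/6.25 = 4.928.

q_2* = 4.928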